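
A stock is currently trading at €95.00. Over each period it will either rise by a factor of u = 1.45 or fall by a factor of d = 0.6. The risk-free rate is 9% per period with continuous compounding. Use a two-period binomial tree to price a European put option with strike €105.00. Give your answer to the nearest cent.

€19.45

Risk-neutral probability p = (e^0.09 − 0.6)/(1.45 − 0.6) = 0.4942/0.8500 = 0.5814
Terminal stock prices: S_uu = 199.7, S_ud = 82.65, S_dd = 34.2
Terminal payoffs (K − S): max(-94.74, 0) = 0, max(22.35, 0) = 22.35, max(70.8, 0) = 70.8
Node u (S = 137.8): V_u = e^(−0.09)·[0.5814·0.0000 + 0.4186·22.3500] = 8.5509
Node d (S = 57): V_d = e^(−0.09)·[0.5814·22.3500 + 0.4186·70.8000] = 38.9628
Node 0 (S = 95): V_0 = e^(−0.09)·[0.5814·8.5509 + 0.4186·38.9628] = 19.4501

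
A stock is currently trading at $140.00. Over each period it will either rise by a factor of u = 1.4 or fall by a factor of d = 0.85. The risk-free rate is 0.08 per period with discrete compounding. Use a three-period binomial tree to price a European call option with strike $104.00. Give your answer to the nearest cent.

$60.26

Risk-neutral probability p = (1 + 0.08 − 0.85)/(1.4 − 0.85) = 0.2300/0.5500 = 0.4182
Terminal stock prices: S_uuu = 384.2, S_uud = 233.2, S_udd = 141.6, S_ddd = 85.98
Terminal payoffs (S − K): max(280.2, 0) = 280.2, max(129.2, 0) = 129.2, max(37.61, 0) = 37.61, max(-18.02, 0) = 0
Node uu (S = 274.4): V_uu = 1/1.08·[0.4182·280.1600 + 0.5818·129.2400] = 178.1037
Node ud (S = 166.6): V_ud = 1/1.08·[0.4182·129.2400 + 0.5818·37.6100] = 70.3037
Node dd (S = 101.1): V_dd = 1/1.08·[0.4182·37.6100 + 0.5818·0.0000] = 14.5628
Node u (S = 196): V_u = 1/1.08·[0.4182·178.1037 + 0.5818·70.3037] = 106.8368
Node d (S = 119): V_d = 1/1.08·[0.4182·70.3037 + 0.5818·14.5628] = 35.0672
Node 0 (S = 140): V_0 = 1/1.08·[0.4182·106.8368 + 0.5818·35.0672] = 60.2592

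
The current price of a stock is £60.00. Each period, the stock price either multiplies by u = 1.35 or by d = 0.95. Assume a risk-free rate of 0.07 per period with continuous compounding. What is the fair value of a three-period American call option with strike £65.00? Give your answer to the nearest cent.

Risk-neutral probability p = (e^0.07 − 0.95)/(1.35 − 0.95) = 0.1225/0.4000 = 0.3063
Terminal stock prices: S_uuu = 147.6, S_uud = 103.9, S_udd = 73.1, S_ddd = 51.44
Terminal payoffs (S − K): max(82.62, 0) = 82.62, max(38.88, 0) = 38.88, max(8.102, 0) = 8.102, max(-13.56, 0) = 0
Node uu (S = 109.4): continuation = e^(−0.07)·[0.3063·82.6225 + 0.6937·38.8825] = 48.7444; exercise value = 44.3500 ≤ continuation, so V_uu = 48.7444
Node ud (S = 76.95): continuation = e^(−0.07)·[0.3063·38.8825 + 0.6937·8.1025] = 16.3444; exercise value = 11.9500 ≤ continuation, so V_ud = 16.3444
Node dd (S = 54.15): continuation = e^(−0.07)·[0.3063·8.1025 + 0.6937·0.0000] = 2.3138; exercise value = 0.0000 ≤ continuation, so V_dd = 2.3138
Node u (S = 81): continuation = e^(−0.07)·[0.3063·48.7444 + 0.6937·16.3444] = 24.4917; exercise value = 16.0000 ≤ continuation, so V_u = 24.4917
Node d (S = 57): continuation = e^(−0.07)·[0.3063·16.3444 + 0.6937·2.3138] = 6.1640; exercise value = 0.0000 ≤ continuation, so V_d = 6.1640
Node 0 (S = 60): continuation = e^(−0.07)·[0.3063·24.4917 + 0.6937·6.1640] = 10.9810; exercise value = 0.0000 ≤ continuation, so V_0 = 10.9810

£10.98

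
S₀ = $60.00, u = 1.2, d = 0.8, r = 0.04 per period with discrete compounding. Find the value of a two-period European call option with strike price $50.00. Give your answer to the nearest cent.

Risk-neutral probability p = (1 + 0.04 − 0.8)/(1.2 − 0.8) = 0.2400/0.4000 = 0.6000
Terminal stock prices: S_uu = 86.4, S_ud = 57.6, S_dd = 38.4
Terminal payoffs (S − K): max(36.4, 0) = 36.4, max(7.6, 0) = 7.6, max(-11.6, 0) = 0
Node u (S = 72): V_u = 1/1.04·[0.6000·36.4000 + 0.4000·7.6000] = 23.9231
Node d (S = 48): V_d = 1/1.04·[0.6000·7.6000 + 0.4000·0.0000] = 4.3846
Node 0 (S = 60): V_0 = 1/1.04·[0.6000·23.9231 + 0.4000·4.3846] = 15.4882

$15.49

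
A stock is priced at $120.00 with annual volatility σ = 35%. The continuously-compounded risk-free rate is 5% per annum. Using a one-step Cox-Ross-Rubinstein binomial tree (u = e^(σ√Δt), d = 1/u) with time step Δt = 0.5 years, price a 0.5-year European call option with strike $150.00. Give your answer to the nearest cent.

CRR parameters: u = e^(σ√Δt) = e^(0.35·√0.5) = 1.2808, d = 1/u = 0.7808
Per-period rate: rΔt = 0.05·0.5 = 0.025, so R = e^0.025 = 1.0253
Risk-neutral probability p = (e^0.025 − 0.7808)/(1.2808 − 0.7808) = 0.2446/0.5000 = 0.4891
Terminal stock prices: S_u = 153.7, S_d = 93.69
Terminal payoffs (S − K): max(3.696, 0) = 3.696, max(-56.31, 0) = 0
Node 0 (S = 120): V_0 = e^(−0.025)·[0.4891·3.6964 + 0.5109·0.0000] = 1.7631

$1.76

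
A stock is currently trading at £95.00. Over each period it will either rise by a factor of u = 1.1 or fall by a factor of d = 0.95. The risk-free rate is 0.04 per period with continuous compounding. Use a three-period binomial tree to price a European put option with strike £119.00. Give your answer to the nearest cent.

£12.01

Risk-neutral probability p = (e^0.04 − 0.95)/(1.1 − 0.95) = 0.0908/0.1500 = 0.6054
Terminal stock prices: S_uuu = 126.4, S_uud = 109.2, S_udd = 94.31, S_ddd = 81.45
Terminal payoffs (K − S): max(-7.445, 0) = 0, max(9.797, 0) = 9.797, max(24.69, 0) = 24.69, max(37.55, 0) = 37.55
Node uu (S = 115): V_uu = e^(−0.04)·[0.6054·0.0000 + 0.3946·9.7975] = 3.7145
Node ud (S = 99.28): V_ud = e^(−0.04)·[0.6054·9.7975 + 0.3946·24.6887] = 15.0589
Node dd (S = 85.74): V_dd = e^(−0.04)·[0.6054·24.6887 + 0.3946·37.5494] = 28.5964
Node u (S = 104.5): V_u = e^(−0.04)·[0.6054·3.7145 + 0.3946·15.0589] = 7.8698
Node d (S = 90.25): V_d = e^(−0.04)·[0.6054·15.0589 + 0.3946·28.5964] = 19.6008
Node 0 (S = 95): V_0 = e^(−0.04)·[0.6054·7.8698 + 0.3946·19.6008] = 12.0087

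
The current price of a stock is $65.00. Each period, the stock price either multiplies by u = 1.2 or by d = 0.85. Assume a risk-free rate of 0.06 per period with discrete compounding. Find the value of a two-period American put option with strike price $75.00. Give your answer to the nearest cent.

$10.00

Risk-neutral probability p = (1 + 0.06 − 0.85)/(1.2 − 0.85) = 0.2100/0.3500 = 0.6000
Terminal stock prices: S_uu = 93.6, S_ud = 66.3, S_dd = 46.96
Terminal payoffs (K − S): max(-18.6, 0) = 0, max(8.7, 0) = 8.7, max(28.04, 0) = 28.04
Node u (S = 78): continuation = 1/1.06·[0.6000·0.0000 + 0.4000·8.7000] = 3.2830; exercise value = 0.0000 ≤ continuation, so V_u = 3.2830
Node d (S = 55.25): continuation = 1/1.06·[0.6000·8.7000 + 0.4000·28.0375] = 15.5047; exercise value = 19.7500 > continuation, so V_d = 19.7500 (exercise)
Node 0 (S = 65): continuation = 1/1.06·[0.6000·3.2830 + 0.4000·19.7500] = 9.3111; exercise value = 10.0000 > continuation, so V_0 = 10.0000 (exercise)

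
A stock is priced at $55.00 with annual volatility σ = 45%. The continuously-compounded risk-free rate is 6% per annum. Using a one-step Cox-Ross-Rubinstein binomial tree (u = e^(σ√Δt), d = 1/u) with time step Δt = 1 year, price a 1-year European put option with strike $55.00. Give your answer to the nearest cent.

CRR parameters: u = e^(σ√Δt) = e^(0.45·√1) = 1.5683, d = 1/u = 0.6376
Per-period rate: rΔt = 0.06·1 = 0.06, so R = e^0.06 = 1.0618
Risk-neutral probability p = (e^0.06 − 0.6376)/(1.5683 − 0.6376) = 0.4242/0.9307 = 0.4558
Terminal stock prices: S_u = 86.26, S_d = 35.07
Terminal payoffs (K − S): max(-31.26, 0) = 0, max(19.93, 0) = 19.93
Node 0 (S = 55): V_0 = e^(−0.06)·[0.4558·0.0000 + 0.5442·19.9305] = 10.2145

$10.21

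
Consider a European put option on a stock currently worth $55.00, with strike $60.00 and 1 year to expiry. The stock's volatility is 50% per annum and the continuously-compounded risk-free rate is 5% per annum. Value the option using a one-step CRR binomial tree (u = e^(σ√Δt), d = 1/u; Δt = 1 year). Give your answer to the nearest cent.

CRR parameters: u = e^(σ√Δt) = e^(0.5·√1) = 1.6487, d = 1/u = 0.6065
Per-period rate: rΔt = 0.05·1 = 0.05, so R = e^0.05 = 1.0513
Risk-neutral probability p = (e^0.05 − 0.6065)/(1.6487 − 0.6065) = 0.4447/1.0422 = 0.4267
Terminal stock prices: S_u = 90.68, S_d = 33.36
Terminal payoffs (K − S): max(-30.68, 0) = 0, max(26.64, 0) = 26.64
Node 0 (S = 55): V_0 = e^(−0.05)·[0.4267·0.0000 + 0.5733·26.6408] = 14.5274

$14.53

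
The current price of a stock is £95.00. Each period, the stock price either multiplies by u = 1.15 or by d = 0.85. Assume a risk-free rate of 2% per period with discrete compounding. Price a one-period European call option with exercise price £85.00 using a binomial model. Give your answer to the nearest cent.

£13.47

Risk-neutral probability p = (1 + 0.02 − 0.85)/(1.15 − 0.85) = 0.1700/0.3000 = 0.5667
Terminal stock prices: S_u = 109.2, S_d = 80.75
Terminal payoffs (S − K): max(24.25, 0) = 24.25, max(-4.25, 0) = 0
Node 0 (S = 95): V_0 = 1/1.02·[0.5667·24.2500 + 0.4333·0.0000] = 13.4722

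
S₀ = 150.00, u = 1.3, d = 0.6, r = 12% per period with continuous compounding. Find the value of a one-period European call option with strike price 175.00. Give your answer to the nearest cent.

13.37

Risk-neutral probability p = (e^0.12 − 0.6)/(1.3 − 0.6) = 0.5275/0.7000 = 0.7536
Terminal stock prices: S_u = 195, S_d = 90
Terminal payoffs (S − K): max(20, 0) = 20, max(-85, 0) = 0
Node 0 (S = 150): V_0 = e^(−0.12)·[0.7536·20.0000 + 0.2464·0.0000] = 13.3671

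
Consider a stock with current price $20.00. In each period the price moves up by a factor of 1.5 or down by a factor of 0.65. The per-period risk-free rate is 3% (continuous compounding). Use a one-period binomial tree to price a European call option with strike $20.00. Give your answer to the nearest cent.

Risk-neutral probability p = (e^0.03 − 0.65)/(1.5 − 0.65) = 0.3805/0.8500 = 0.4476
Terminal stock prices: S_u = 30, S_d = 13
Terminal payoffs (S − K): max(10, 0) = 10, max(-7, 0) = 0
Node 0 (S = 20): V_0 = e^(−0.03)·[0.4476·10.0000 + 0.5524·0.0000] = 4.3437

$4.34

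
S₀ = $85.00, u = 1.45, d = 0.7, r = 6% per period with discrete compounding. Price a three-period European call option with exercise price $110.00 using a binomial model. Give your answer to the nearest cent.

$18.40

Risk-neutral probability p = (1 + 0.06 − 0.7)/(1.45 − 0.7) = 0.3600/0.7500 = 0.4800
Terminal stock prices: S_uuu = 259.1, S_uud = 125.1, S_udd = 60.39, S_ddd = 29.15
Terminal payoffs (S − K): max(149.1, 0) = 149.1, max(15.1, 0) = 15.1, max(-49.61, 0) = 0, max(-80.84, 0) = 0
Node uu (S = 178.7): V_uu = 1/1.06·[0.4800·149.1331 + 0.5200·15.0987] = 74.9389
Node ud (S = 86.27): V_ud = 1/1.06·[0.4800·15.0987 + 0.5200·0.0000] = 6.8372
Node dd (S = 41.65): V_dd = 1/1.06·[0.4800·0.0000 + 0.5200·0.0000] = 0.0000
Node u (S = 123.2): V_u = 1/1.06·[0.4800·74.9389 + 0.5200·6.8372] = 37.2887
Node d (S = 59.5): V_d = 1/1.06·[0.4800·6.8372 + 0.5200·0.0000] = 3.0961
Node 0 (S = 85): V_0 = 1/1.06·[0.4800·37.2887 + 0.5200·3.0961] = 18.4043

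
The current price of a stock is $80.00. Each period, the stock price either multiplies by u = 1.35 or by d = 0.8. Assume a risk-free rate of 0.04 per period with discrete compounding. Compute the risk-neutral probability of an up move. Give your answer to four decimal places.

Risk-neutral probability p = (1 + 0.04 − 0.8)/(1.35 − 0.8) = 0.2400/0.5500 = 0.4364

p = 0.4364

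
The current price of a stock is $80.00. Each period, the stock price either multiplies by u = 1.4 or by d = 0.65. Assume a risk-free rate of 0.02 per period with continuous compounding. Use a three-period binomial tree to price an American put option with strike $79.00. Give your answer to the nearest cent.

$18.69

Risk-neutral probability p = (e^0.02 − 0.65)/(1.4 − 0.65) = 0.3702/0.7500 = 0.4936
Terminal stock prices: S_uuu = 219.5, S_uud = 101.9, S_udd = 47.32, S_ddd = 21.97
Terminal payoffs (K − S): max(-140.5, 0) = 0, max(-22.92, 0) = 0, max(31.68, 0) = 31.68, max(57.03, 0) = 57.03
Node uu (S = 156.8): continuation = e^(−0.02)·[0.4936·0.0000 + 0.5064·0.0000] = 0.0000; exercise value = 0.0000 ≤ continuation, so V_uu = 0.0000
Node ud (S = 72.8): continuation = e^(−0.02)·[0.4936·0.0000 + 0.5064·31.6800] = 15.7250; exercise value = 6.2000 ≤ continuation, so V_ud = 15.7250
Node dd (S = 33.8): continuation = e^(−0.02)·[0.4936·31.6800 + 0.5064·57.0300] = 43.6357; exercise value = 45.2000 > continuation, so V_dd = 45.2000 (exercise)
Node u (S = 112): continuation = e^(−0.02)·[0.4936·0.0000 + 0.5064·15.7250] = 7.8054; exercise value = 0.0000 ≤ continuation, so V_u = 7.8054
Node d (S = 52): continuation = e^(−0.02)·[0.4936·15.7250 + 0.5064·45.2000] = 30.0442; exercise value = 27.0000 ≤ continuation, so V_d = 30.0442
Node 0 (S = 80): continuation = e^(−0.02)·[0.4936·7.8054 + 0.5064·30.0442] = 18.6895; exercise value = 0.0000 ≤ continuation, so V_0 = 18.6895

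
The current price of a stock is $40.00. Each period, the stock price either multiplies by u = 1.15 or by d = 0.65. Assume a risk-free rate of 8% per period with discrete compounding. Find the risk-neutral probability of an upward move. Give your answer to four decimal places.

Risk-neutral probability p = (1 + 0.08 − 0.65)/(1.15 − 0.65) = 0.4300/0.5000 = 0.8600

p = 0.8600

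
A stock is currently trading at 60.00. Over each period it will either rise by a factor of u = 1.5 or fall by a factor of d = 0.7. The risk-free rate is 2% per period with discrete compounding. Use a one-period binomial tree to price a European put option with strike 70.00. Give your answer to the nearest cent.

16.47

Risk-neutral probability p = (1 + 0.02 − 0.7)/(1.5 − 0.7) = 0.3200/0.8000 = 0.4000
Terminal stock prices: S_u = 90, S_d = 42
Terminal payoffs (K − S): max(-20, 0) = 0, max(28, 0) = 28
Node 0 (S = 60): V_0 = 1/1.02·[0.4000·0.0000 + 0.6000·28.0000] = 16.4706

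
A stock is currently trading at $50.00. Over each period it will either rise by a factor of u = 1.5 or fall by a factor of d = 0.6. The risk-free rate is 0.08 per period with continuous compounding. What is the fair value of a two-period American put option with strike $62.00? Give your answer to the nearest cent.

Risk-neutral probability p = (e^0.08 − 0.6)/(1.5 − 0.6) = 0.4833/0.9000 = 0.5370
Terminal stock prices: S_uu = 112.5, S_ud = 45, S_dd = 18
Terminal payoffs (K − S): max(-50.5, 0) = 0, max(17, 0) = 17, max(44, 0) = 44
Node u (S = 75): continuation = e^(−0.08)·[0.5370·0.0000 + 0.4630·17.0000] = 7.2661; exercise value = 0.0000 ≤ continuation, so V_u = 7.2661
Node d (S = 30): continuation = e^(−0.08)·[0.5370·17.0000 + 0.4630·44.0000] = 27.2332; exercise value = 32.0000 > continuation, so V_d = 32.0000 (exercise)
Node 0 (S = 50): continuation = e^(−0.08)·[0.5370·7.2661 + 0.4630·32.0000] = 17.2791; exercise value = 12.0000 ≤ continuation, so V_0 = 17.2791

$17.28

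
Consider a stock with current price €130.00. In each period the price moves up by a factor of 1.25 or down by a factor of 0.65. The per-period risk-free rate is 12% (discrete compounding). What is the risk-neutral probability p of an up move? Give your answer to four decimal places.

p = 0.7833

Risk-neutral probability p = (1 + 0.12 − 0.65)/(1.25 − 0.65) = 0.4700/0.6000 = 0.7833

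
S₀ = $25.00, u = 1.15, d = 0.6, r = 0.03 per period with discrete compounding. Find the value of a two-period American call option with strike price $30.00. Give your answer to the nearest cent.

Risk-neutral probability p = (1 + 0.03 − 0.6)/(1.15 − 0.6) = 0.4300/0.5500 = 0.7818
Terminal stock prices: S_uu = 33.06, S_ud = 17.25, S_dd = 9
Terminal payoffs (S − K): max(3.062, 0) = 3.062, max(-12.75, 0) = 0, max(-21, 0) = 0
Node u (S = 28.75): continuation = 1/1.03·[0.7818·3.0625 + 0.2182·0.0000] = 2.3246; exercise value = 0.0000 ≤ continuation, so V_u = 2.3246
Node d (S = 15): continuation = 1/1.03·[0.7818·0.0000 + 0.2182·0.0000] = 0.0000; exercise value = 0.0000 ≤ continuation, so V_d = 0.0000
Node 0 (S = 25): continuation = 1/1.03·[0.7818·2.3246 + 0.2182·0.0000] = 1.7645; exercise value = 0.0000 ≤ continuation, so V_0 = 1.7645

$1.76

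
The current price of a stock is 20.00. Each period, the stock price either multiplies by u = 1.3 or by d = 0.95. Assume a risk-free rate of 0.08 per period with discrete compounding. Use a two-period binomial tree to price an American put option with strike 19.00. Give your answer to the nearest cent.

0.32

Risk-neutral probability p = (1 + 0.08 − 0.95)/(1.3 − 0.95) = 0.1300/0.3500 = 0.3714
Terminal stock prices: S_uu = 33.8, S_ud = 24.7, S_dd = 18.05
Terminal payoffs (K − S): max(-14.8, 0) = 0, max(-5.7, 0) = 0, max(0.95, 0) = 0.95
Node u (S = 26): continuation = 1/1.08·[0.3714·0.0000 + 0.6286·0.0000] = 0.0000; exercise value = 0.0000 ≤ continuation, so V_u = 0.0000
Node d (S = 19): continuation = 1/1.08·[0.3714·0.0000 + 0.6286·0.9500] = 0.5529; exercise value = 0.0000 ≤ continuation, so V_d = 0.5529
Node 0 (S = 20): continuation = 1/1.08·[0.3714·0.0000 + 0.6286·0.5529] = 0.3218; exercise value = 0.0000 ≤ continuation, so V_0 = 0.3218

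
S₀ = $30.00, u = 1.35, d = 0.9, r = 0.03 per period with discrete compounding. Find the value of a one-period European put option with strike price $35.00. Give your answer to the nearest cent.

Risk-neutral probability p = (1 + 0.03 − 0.9)/(1.35 − 0.9) = 0.1300/0.4500 = 0.2889
Terminal stock prices: S_u = 40.5, S_d = 27
Terminal payoffs (K − S): max(-5.5, 0) = 0, max(8, 0) = 8
Node 0 (S = 30): V_0 = 1/1.03·[0.2889·0.0000 + 0.7111·8.0000] = 5.5232

$5.52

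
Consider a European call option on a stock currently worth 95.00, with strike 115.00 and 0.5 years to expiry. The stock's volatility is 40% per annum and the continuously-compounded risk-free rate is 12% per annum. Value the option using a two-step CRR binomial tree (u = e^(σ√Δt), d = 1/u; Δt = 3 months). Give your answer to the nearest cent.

CRR parameters: u = e^(σ√Δt) = e^(0.4·√0.25) = 1.2214, d = 1/u = 0.8187
Per-period rate: rΔt = 0.12·0.25 = 0.03, so R = e^0.03 = 1.0305
Risk-neutral probability p = (e^0.03 − 0.8187)/(1.2214 − 0.8187) = 0.2117/0.4027 = 0.5258
Terminal stock prices: S_uu = 141.7, S_ud = 95, S_dd = 63.68
Terminal payoffs (S − K): max(26.72, 0) = 26.72, max(-20, 0) = 0, max(-51.32, 0) = 0
Node u (S = 116): V_u = e^(−0.03)·[0.5258·26.7233 + 0.4742·0.0000] = 13.6358
Node d (S = 77.78): V_d = e^(−0.03)·[0.5258·0.0000 + 0.4742·0.0000] = 0.0000
Node 0 (S = 95): V_0 = e^(−0.03)·[0.5258·13.6358 + 0.4742·0.0000] = 6.9578

6.96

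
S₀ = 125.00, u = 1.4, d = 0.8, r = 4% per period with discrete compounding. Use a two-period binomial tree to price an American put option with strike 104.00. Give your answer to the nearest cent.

7.99

Risk-neutral probability p = (1 + 0.04 − 0.8)/(1.4 − 0.8) = 0.2400/0.6000 = 0.4000
Terminal stock prices: S_uu = 245, S_ud = 140, S_dd = 80
Terminal payoffs (K − S): max(-141, 0) = 0, max(-36, 0) = 0, max(24, 0) = 24
Node u (S = 175): continuation = 1/1.04·[0.4000·0.0000 + 0.6000·0.0000] = 0.0000; exercise value = 0.0000 ≤ continuation, so V_u = 0.0000
Node d (S = 100): continuation = 1/1.04·[0.4000·0.0000 + 0.6000·24.0000] = 13.8462; exercise value = 4.0000 ≤ continuation, so V_d = 13.8462
Node 0 (S = 125): continuation = 1/1.04·[0.4000·0.0000 + 0.6000·13.8462] = 7.9882; exercise value = 0.0000 ≤ continuation, so V_0 = 7.9882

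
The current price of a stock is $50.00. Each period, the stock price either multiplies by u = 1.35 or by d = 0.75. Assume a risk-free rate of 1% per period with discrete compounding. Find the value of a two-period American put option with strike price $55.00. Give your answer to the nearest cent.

$10.87

Risk-neutral probability p = (1 + 0.01 − 0.75)/(1.35 − 0.75) = 0.2600/0.6000 = 0.4333
Terminal stock prices: S_uu = 91.13, S_ud = 50.62, S_dd = 28.12
Terminal payoffs (K − S): max(-36.13, 0) = 0, max(4.375, 0) = 4.375, max(26.88, 0) = 26.88
Node u (S = 67.5): continuation = 1/1.01·[0.4333·0.0000 + 0.5667·4.3750] = 2.4546; exercise value = 0.0000 ≤ continuation, so V_u = 2.4546
Node d (S = 37.5): continuation = 1/1.01·[0.4333·4.3750 + 0.5667·26.8750] = 16.9554; exercise value = 17.5000 > continuation, so V_d = 17.5000 (exercise)
Node 0 (S = 50): continuation = 1/1.01·[0.4333·2.4546 + 0.5667·17.5000] = 10.8716; exercise value = 5.0000 ≤ continuation, so V_0 = 10.8716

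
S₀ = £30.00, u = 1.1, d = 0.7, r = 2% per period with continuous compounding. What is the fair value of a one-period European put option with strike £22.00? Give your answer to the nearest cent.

£0.20

Risk-neutral probability p = (e^0.02 − 0.7)/(1.1 − 0.7) = 0.3202/0.4000 = 0.8005
Terminal stock prices: S_u = 33, S_d = 21
Terminal payoffs (K − S): max(-11, 0) = 0, max(1, 0) = 1
Node 0 (S = 30): V_0 = e^(−0.02)·[0.8005·0.0000 + 0.1995·1.0000] = 0.1955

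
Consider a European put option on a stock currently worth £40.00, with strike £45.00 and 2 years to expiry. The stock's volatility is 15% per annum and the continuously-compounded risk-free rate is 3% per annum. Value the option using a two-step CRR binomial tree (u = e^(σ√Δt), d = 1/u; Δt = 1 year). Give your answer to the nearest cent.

£5.07

CRR parameters: u = e^(σ√Δt) = e^(0.15·√1) = 1.1618, d = 1/u = 0.8607
Per-period rate: rΔt = 0.03·1 = 0.03, so R = e^0.03 = 1.0305
Risk-neutral probability p = (e^0.03 − 0.8607)/(1.1618 − 0.8607) = 0.1697/0.3011 = 0.5637
Terminal stock prices: S_uu = 53.99, S_ud = 40, S_dd = 29.63
Terminal payoffs (K − S): max(-8.994, 0) = 0, max(5, 0) = 5, max(15.37, 0) = 15.37
Node u (S = 46.47): V_u = e^(−0.03)·[0.5637·0.0000 + 0.4363·5.0000] = 2.1170
Node d (S = 34.43): V_d = e^(−0.03)·[0.5637·5.0000 + 0.4363·15.3673] = 9.2417
Node 0 (S = 40): V_0 = e^(−0.03)·[0.5637·2.1170 + 0.4363·9.2417] = 5.0710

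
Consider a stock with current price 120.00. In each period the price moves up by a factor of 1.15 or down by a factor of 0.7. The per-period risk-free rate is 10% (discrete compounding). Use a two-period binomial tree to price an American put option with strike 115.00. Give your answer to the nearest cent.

Risk-neutral probability p = (1 + 0.1 − 0.7)/(1.15 − 0.7) = 0.4000/0.4500 = 0.8889
Terminal stock prices: S_uu = 158.7, S_ud = 96.6, S_dd = 58.8
Terminal payoffs (K − S): max(-43.7, 0) = 0, max(18.4, 0) = 18.4, max(56.2, 0) = 56.2
Node u (S = 138): continuation = 1/1.1·[0.8889·0.0000 + 0.1111·18.4000] = 1.8586; exercise value = 0.0000 ≤ continuation, so V_u = 1.8586
Node d (S = 84): continuation = 1/1.1·[0.8889·18.4000 + 0.1111·56.2000] = 20.5455; exercise value = 31.0000 > continuation, so V_d = 31.0000 (exercise)
Node 0 (S = 120): continuation = 1/1.1·[0.8889·1.8586 + 0.1111·31.0000] = 4.6332; exercise value = 0.0000 ≤ continuation, so V_0 = 4.6332

4.63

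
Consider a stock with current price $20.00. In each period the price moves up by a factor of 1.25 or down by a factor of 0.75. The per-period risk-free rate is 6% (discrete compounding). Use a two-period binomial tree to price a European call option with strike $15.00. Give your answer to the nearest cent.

$7.13

Risk-neutral probability p = (1 + 0.06 − 0.75)/(1.25 − 0.75) = 0.3100/0.5000 = 0.6200
Terminal stock prices: S_uu = 31.25, S_ud = 18.75, S_dd = 11.25
Terminal payoffs (S − K): max(16.25, 0) = 16.25, max(3.75, 0) = 3.75, max(-3.75, 0) = 0
Node u (S = 25): V_u = 1/1.06·[0.6200·16.2500 + 0.3800·3.7500] = 10.8491
Node d (S = 15): V_d = 1/1.06·[0.6200·3.7500 + 0.3800·0.0000] = 2.1934
Node 0 (S = 20): V_0 = 1/1.06·[0.6200·10.8491 + 0.3800·2.1934] = 7.1320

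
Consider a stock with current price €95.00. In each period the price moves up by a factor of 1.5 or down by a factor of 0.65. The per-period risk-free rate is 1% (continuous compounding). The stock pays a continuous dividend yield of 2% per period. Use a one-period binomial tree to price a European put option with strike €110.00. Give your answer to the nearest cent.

Per-period risk-free factor R = e^0.01 = 1.0101; dividend-adjusted growth = e^(0.01−0.02) = 0.9900.
Risk-neutral probability p = (0.9900 − 0.65)/(1.5 − 0.65) = 0.3400/0.8500 = 0.4001
Terminal stock prices: S_u = 142.5, S_d = 61.75
Terminal payoffs (K − S): max(-32.5, 0) = 0, max(48.25, 0) = 48.25
Node 0 (S = 95): V_0 = e^(−0.01)·[0.4001·0.0000 + 0.5999·48.2500] = 28.6591

€28.66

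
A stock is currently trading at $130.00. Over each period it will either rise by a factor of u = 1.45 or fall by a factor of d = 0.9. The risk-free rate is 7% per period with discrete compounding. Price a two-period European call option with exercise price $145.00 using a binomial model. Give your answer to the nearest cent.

Risk-neutral probability p = (1 + 0.07 − 0.9)/(1.45 − 0.9) = 0.1700/0.5500 = 0.3091
Terminal stock prices: S_uu = 273.3, S_ud = 169.7, S_dd = 105.3
Terminal payoffs (S − K): max(128.3, 0) = 128.3, max(24.65, 0) = 24.65, max(-39.7, 0) = 0
Node u (S = 188.5): V_u = 1/1.07·[0.3091·128.3250 + 0.6909·24.6500] = 52.9860
Node d (S = 117): V_d = 1/1.07·[0.3091·24.6500 + 0.6909·0.0000] = 7.1206
Node 0 (S = 130): V_0 = 1/1.07·[0.3091·52.9860 + 0.6909·7.1206] = 19.9039

$19.90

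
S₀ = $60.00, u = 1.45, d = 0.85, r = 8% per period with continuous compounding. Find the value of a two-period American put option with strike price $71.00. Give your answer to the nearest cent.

Risk-neutral probability p = (e^0.08 − 0.85)/(1.45 − 0.85) = 0.2333/0.6000 = 0.3888
Terminal stock prices: S_uu = 126.2, S_ud = 73.95, S_dd = 43.35
Terminal payoffs (K − S): max(-55.15, 0) = 0, max(-2.95, 0) = 0, max(27.65, 0) = 27.65
Node u (S = 87): continuation = e^(−0.08)·[0.3888·0.0000 + 0.6112·0.0000] = 0.0000; exercise value = 0.0000 ≤ continuation, so V_u = 0.0000
Node d (S = 51): continuation = e^(−0.08)·[0.3888·0.0000 + 0.6112·27.6500] = 15.6001; exercise value = 20.0000 > continuation, so V_d = 20.0000 (exercise)
Node 0 (S = 60): continuation = e^(−0.08)·[0.3888·0.0000 + 0.6112·20.0000] = 11.2840; exercise value = 11.0000 ≤ continuation, so V_0 = 11.2840

$11.28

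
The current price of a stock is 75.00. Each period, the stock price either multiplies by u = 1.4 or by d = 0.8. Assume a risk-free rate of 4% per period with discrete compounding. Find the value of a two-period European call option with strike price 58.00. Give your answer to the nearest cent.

Risk-neutral probability p = (1 + 0.04 − 0.8)/(1.4 − 0.8) = 0.2400/0.6000 = 0.4000
Terminal stock prices: S_uu = 147, S_ud = 84, S_dd = 48
Terminal payoffs (S − K): max(89, 0) = 89, max(26, 0) = 26, max(-10, 0) = 0
Node u (S = 105): V_u = 1/1.04·[0.4000·89.0000 + 0.6000·26.0000] = 49.2308
Node d (S = 60): V_d = 1/1.04·[0.4000·26.0000 + 0.6000·0.0000] = 10.0000
Node 0 (S = 75): V_0 = 1/1.04·[0.4000·49.2308 + 0.6000·10.0000] = 24.7041

24.70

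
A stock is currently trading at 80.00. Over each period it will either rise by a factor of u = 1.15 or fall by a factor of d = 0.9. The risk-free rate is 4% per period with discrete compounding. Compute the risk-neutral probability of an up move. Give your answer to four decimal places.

p = 0.5600

Risk-neutral probability p = (1 + 0.04 − 0.9)/(1.15 − 0.9) = 0.1400/0.2500 = 0.5600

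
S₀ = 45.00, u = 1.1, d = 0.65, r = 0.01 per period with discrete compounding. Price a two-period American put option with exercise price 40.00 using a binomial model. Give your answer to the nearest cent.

Risk-neutral probability p = (1 + 0.01 − 0.65)/(1.1 − 0.65) = 0.3600/0.4500 = 0.8000
Terminal stock prices: S_uu = 54.45, S_ud = 32.18, S_dd = 19.01
Terminal payoffs (K − S): max(-14.45, 0) = 0, max(7.825, 0) = 7.825, max(20.99, 0) = 20.99
Node u (S = 49.5): continuation = 1/1.01·[0.8000·0.0000 + 0.2000·7.8250] = 1.5495; exercise value = 0.0000 ≤ continuation, so V_u = 1.5495
Node d (S = 29.25): continuation = 1/1.01·[0.8000·7.8250 + 0.2000·20.9875] = 10.3540; exercise value = 10.7500 > continuation, so V_d = 10.7500 (exercise)
Node 0 (S = 45): continuation = 1/1.01·[0.8000·1.5495 + 0.2000·10.7500] = 3.3560; exercise value = 0.0000 ≤ continuation, so V_0 = 3.3560

3.36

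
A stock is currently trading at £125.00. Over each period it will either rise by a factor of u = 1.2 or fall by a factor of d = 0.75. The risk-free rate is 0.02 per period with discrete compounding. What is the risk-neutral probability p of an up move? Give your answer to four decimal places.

Risk-neutral probability p = (1 + 0.02 − 0.75)/(1.2 − 0.75) = 0.2700/0.4500 = 0.6000

p = 0.6000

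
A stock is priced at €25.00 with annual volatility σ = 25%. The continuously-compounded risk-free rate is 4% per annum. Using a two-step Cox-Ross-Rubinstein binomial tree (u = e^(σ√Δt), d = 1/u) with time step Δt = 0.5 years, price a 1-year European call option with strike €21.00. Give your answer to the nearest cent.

CRR parameters: u = e^(σ√Δt) = e^(0.25·√0.5) = 1.1934, d = 1/u = 0.8380
Per-period rate: rΔt = 0.04·0.5 = 0.02, so R = e^0.02 = 1.0202
Risk-neutral probability p = (e^0.02 − 0.8380)/(1.1934 − 0.8380) = 0.1822/0.3554 = 0.5128
Terminal stock prices: S_uu = 35.6, S_ud = 25, S_dd = 17.55
Terminal payoffs (S − K): max(14.6, 0) = 14.6, max(4, 0) = 4, max(-3.445, 0) = 0
Node u (S = 29.83): V_u = e^(−0.02)·[0.5128·14.6030 + 0.4872·4.0000] = 9.2499
Node d (S = 20.95): V_d = e^(−0.02)·[0.5128·4.0000 + 0.4872·0.0000] = 2.0104
Node 0 (S = 25): V_0 = e^(−0.02)·[0.5128·9.2499 + 0.4872·2.0104] = 5.6093

€5.61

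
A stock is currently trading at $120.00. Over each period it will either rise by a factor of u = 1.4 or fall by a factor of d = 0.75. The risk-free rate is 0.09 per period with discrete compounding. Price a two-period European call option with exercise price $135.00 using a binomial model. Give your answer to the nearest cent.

$23.08

Risk-neutral probability p = (1 + 0.09 − 0.75)/(1.4 − 0.75) = 0.3400/0.6500 = 0.5231
Terminal stock prices: S_uu = 235.2, S_ud = 126, S_dd = 67.5
Terminal payoffs (S − K): max(100.2, 0) = 100.2, max(-9, 0) = 0, max(-67.5, 0) = 0
Node u (S = 168): V_u = 1/1.09·[0.5231·100.2000 + 0.4769·0.0000] = 48.0847
Node d (S = 90): V_d = 1/1.09·[0.5231·0.0000 + 0.4769·0.0000] = 0.0000
Node 0 (S = 120): V_0 = 1/1.09·[0.5231·48.0847 + 0.4769·0.0000] = 23.0752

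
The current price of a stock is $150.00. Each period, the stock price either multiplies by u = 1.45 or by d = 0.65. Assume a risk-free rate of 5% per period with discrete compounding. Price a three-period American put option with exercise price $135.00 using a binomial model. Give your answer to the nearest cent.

$25.55

Risk-neutral probability p = (1 + 0.05 − 0.65)/(1.45 − 0.65) = 0.4000/0.8000 = 0.5000
Terminal stock prices: S_uuu = 457.3, S_uud = 205, S_udd = 91.89, S_ddd = 41.19
Terminal payoffs (K − S): max(-322.3, 0) = 0, max(-69.99, 0) = 0, max(43.11, 0) = 43.11, max(93.81, 0) = 93.81
Node uu (S = 315.4): continuation = 1/1.05·[0.5000·0.0000 + 0.5000·0.0000] = 0.0000; exercise value = 0.0000 ≤ continuation, so V_uu = 0.0000
Node ud (S = 141.4): continuation = 1/1.05·[0.5000·0.0000 + 0.5000·43.1062] = 20.5268; exercise value = 0.0000 ≤ continuation, so V_ud = 20.5268
Node dd (S = 63.38): continuation = 1/1.05·[0.5000·43.1062 + 0.5000·93.8063] = 65.1964; exercise value = 71.6250 > continuation, so V_dd = 71.6250 (exercise)
Node u (S = 217.5): continuation = 1/1.05·[0.5000·0.0000 + 0.5000·20.5268] = 9.7747; exercise value = 0.0000 ≤ continuation, so V_u = 9.7747
Node d (S = 97.5): continuation = 1/1.05·[0.5000·20.5268 + 0.5000·71.6250] = 43.8818; exercise value = 37.5000 ≤ continuation, so V_d = 43.8818
Node 0 (S = 150): continuation = 1/1.05·[0.5000·9.7747 + 0.5000·43.8818] = 25.5507; exercise value = 0.0000 ≤ continuation, so V_0 = 25.5507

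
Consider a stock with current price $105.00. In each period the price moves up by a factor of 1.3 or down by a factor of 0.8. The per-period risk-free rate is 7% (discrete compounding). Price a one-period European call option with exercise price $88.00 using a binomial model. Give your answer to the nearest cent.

$24.48

Risk-neutral probability p = (1 + 0.07 − 0.8)/(1.3 − 0.8) = 0.2700/0.5000 = 0.5400
Terminal stock prices: S_u = 136.5, S_d = 84
Terminal payoffs (S − K): max(48.5, 0) = 48.5, max(-4, 0) = 0
Node 0 (S = 105): V_0 = 1/1.07·[0.5400·48.5000 + 0.4600·0.0000] = 24.4766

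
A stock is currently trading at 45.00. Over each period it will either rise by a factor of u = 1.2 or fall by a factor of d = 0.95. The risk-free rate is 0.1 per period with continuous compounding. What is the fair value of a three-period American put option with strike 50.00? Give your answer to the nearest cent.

5.00

Risk-neutral probability p = (e^0.1 − 0.95)/(1.2 − 0.95) = 0.1552/0.2500 = 0.6207
Terminal stock prices: S_uuu = 77.76, S_uud = 61.56, S_udd = 48.73, S_ddd = 38.58
Terminal payoffs (K − S): max(-27.76, 0) = 0, max(-11.56, 0) = 0, max(1.265, 0) = 1.265, max(11.42, 0) = 11.42
Node uu (S = 64.8): continuation = e^(−0.1)·[0.6207·0.0000 + 0.3793·0.0000] = 0.0000; exercise value = 0.0000 ≤ continuation, so V_uu = 0.0000
Node ud (S = 51.3): continuation = e^(−0.1)·[0.6207·0.0000 + 0.3793·1.2650] = 0.4342; exercise value = 0.0000 ≤ continuation, so V_ud = 0.4342
Node dd (S = 40.61): continuation = e^(−0.1)·[0.6207·1.2650 + 0.3793·11.4181] = 4.6294; exercise value = 9.3875 > continuation, so V_dd = 9.3875 (exercise)
Node u (S = 54): continuation = e^(−0.1)·[0.6207·0.0000 + 0.3793·0.4342] = 0.1490; exercise value = 0.0000 ≤ continuation, so V_u = 0.1490
Node d (S = 42.75): continuation = e^(−0.1)·[0.6207·0.4342 + 0.3793·9.3875] = 3.4658; exercise value = 7.2500 > continuation, so V_d = 7.2500 (exercise)
Node 0 (S = 45): continuation = e^(−0.1)·[0.6207·0.1490 + 0.3793·7.2500] = 2.5720; exercise value = 5.0000 > continuation, so V_0 = 5.0000 (exercise)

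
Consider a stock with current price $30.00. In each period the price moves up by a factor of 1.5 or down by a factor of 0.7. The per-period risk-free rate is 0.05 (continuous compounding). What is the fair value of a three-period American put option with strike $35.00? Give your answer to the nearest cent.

Risk-neutral probability p = (e^0.05 − 0.7)/(1.5 − 0.7) = 0.3513/0.8000 = 0.4391
Terminal stock prices: S_uuu = 101.2, S_uud = 47.25, S_udd = 22.05, S_ddd = 10.29
Terminal payoffs (K − S): max(-66.25, 0) = 0, max(-12.25, 0) = 0, max(12.95, 0) = 12.95, max(24.71, 0) = 24.71
Node uu (S = 67.5): continuation = e^(−0.05)·[0.4391·0.0000 + 0.5609·0.0000] = 0.0000; exercise value = 0.0000 ≤ continuation, so V_uu = 0.0000
Node ud (S = 31.5): continuation = e^(−0.05)·[0.4391·0.0000 + 0.5609·12.9500] = 6.9095; exercise value = 3.5000 ≤ continuation, so V_ud = 6.9095
Node dd (S = 14.7): continuation = e^(−0.05)·[0.4391·12.9500 + 0.5609·24.7100] = 18.5930; exercise value = 20.3000 > continuation, so V_dd = 20.3000 (exercise)
Node u (S = 45): continuation = e^(−0.05)·[0.4391·0.0000 + 0.5609·6.9095] = 3.6866; exercise value = 0.0000 ≤ continuation, so V_u = 3.6866
Node d (S = 21): continuation = e^(−0.05)·[0.4391·6.9095 + 0.5609·20.3000] = 13.7171; exercise value = 14.0000 > continuation, so V_d = 14.0000 (exercise)
Node 0 (S = 30): continuation = e^(−0.05)·[0.4391·3.6866 + 0.5609·14.0000] = 9.0096; exercise value = 5.0000 ≤ continuation, so V_0 = 9.0096

$9.01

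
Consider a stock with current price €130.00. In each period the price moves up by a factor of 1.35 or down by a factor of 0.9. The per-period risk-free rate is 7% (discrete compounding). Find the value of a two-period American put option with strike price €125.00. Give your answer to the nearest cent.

Risk-neutral probability p = (1 + 0.07 − 0.9)/(1.35 − 0.9) = 0.1700/0.4500 = 0.3778
Terminal stock prices: S_uu = 236.9, S_ud = 158, S_dd = 105.3
Terminal payoffs (K − S): max(-111.9, 0) = 0, max(-32.95, 0) = 0, max(19.7, 0) = 19.7
Node u (S = 175.5): continuation = 1/1.07·[0.3778·0.0000 + 0.6222·0.0000] = 0.0000; exercise value = 0.0000 ≤ continuation, so V_u = 0.0000
Node d (S = 117): continuation = 1/1.07·[0.3778·0.0000 + 0.6222·19.7000] = 11.4559; exercise value = 8.0000 ≤ continuation, so V_d = 11.4559
Node 0 (S = 130): continuation = 1/1.07·[0.3778·0.0000 + 0.6222·11.4559] = 6.6618; exercise value = 0.0000 ≤ continuation, so V_0 = 6.6618

€6.66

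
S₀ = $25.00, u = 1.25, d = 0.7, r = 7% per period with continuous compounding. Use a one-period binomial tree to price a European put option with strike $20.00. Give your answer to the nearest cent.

Risk-neutral probability p = (e^0.07 − 0.7)/(1.25 − 0.7) = 0.3725/0.5500 = 0.6773
Terminal stock prices: S_u = 31.25, S_d = 17.5
Terminal payoffs (K − S): max(-11.25, 0) = 0, max(2.5, 0) = 2.5
Node 0 (S = 25): V_0 = e^(−0.07)·[0.6773·0.0000 + 0.3227·2.5000] = 0.7522

$0.75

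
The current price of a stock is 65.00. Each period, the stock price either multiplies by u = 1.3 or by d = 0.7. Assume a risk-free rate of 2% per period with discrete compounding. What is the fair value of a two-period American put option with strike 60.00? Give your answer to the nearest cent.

6.84

Risk-neutral probability p = (1 + 0.02 − 0.7)/(1.3 − 0.7) = 0.3200/0.6000 = 0.5333
Terminal stock prices: S_uu = 109.9, S_ud = 59.15, S_dd = 31.85
Terminal payoffs (K − S): max(-49.85, 0) = 0, max(0.85, 0) = 0.85, max(28.15, 0) = 28.15
Node u (S = 84.5): continuation = 1/1.02·[0.5333·0.0000 + 0.4667·0.8500] = 0.3889; exercise value = 0.0000 ≤ continuation, so V_u = 0.3889
Node d (S = 45.5): continuation = 1/1.02·[0.5333·0.8500 + 0.4667·28.1500] = 13.3235; exercise value = 14.5000 > continuation, so V_d = 14.5000 (exercise)
Node 0 (S = 65): continuation = 1/1.02·[0.5333·0.3889 + 0.4667·14.5000] = 6.8373; exercise value = 0.0000 ≤ continuation, so V_0 = 6.8373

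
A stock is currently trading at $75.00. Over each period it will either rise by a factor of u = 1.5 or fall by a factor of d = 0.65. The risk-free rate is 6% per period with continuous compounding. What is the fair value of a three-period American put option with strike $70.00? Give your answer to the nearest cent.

$13.86

Risk-neutral probability p = (e^0.06 − 0.65)/(1.5 − 0.65) = 0.4118/0.8500 = 0.4845
Terminal stock prices: S_uuu = 253.1, S_uud = 109.7, S_udd = 47.53, S_ddd = 20.6
Terminal payoffs (K − S): max(-183.1, 0) = 0, max(-39.69, 0) = 0, max(22.47, 0) = 22.47, max(49.4, 0) = 49.4
Node uu (S = 168.8): continuation = e^(−0.06)·[0.4845·0.0000 + 0.5155·0.0000] = 0.0000; exercise value = 0.0000 ≤ continuation, so V_uu = 0.0000
Node ud (S = 73.12): continuation = e^(−0.06)·[0.4845·0.0000 + 0.5155·22.4687] = 10.9078; exercise value = 0.0000 ≤ continuation, so V_ud = 10.9078
Node dd (S = 31.69): continuation = e^(−0.06)·[0.4845·22.4687 + 0.5155·49.4031] = 34.2360; exercise value = 38.3125 > continuation, so V_dd = 38.3125 (exercise)
Node u (S = 112.5): continuation = e^(−0.06)·[0.4845·0.0000 + 0.5155·10.9078] = 5.2954; exercise value = 0.0000 ≤ continuation, so V_u = 5.2954
Node d (S = 48.75): continuation = e^(−0.06)·[0.4845·10.9078 + 0.5155·38.3125] = 23.5767; exercise value = 21.2500 ≤ continuation, so V_d = 23.5767
Node 0 (S = 75): continuation = e^(−0.06)·[0.4845·5.2954 + 0.5155·23.5767] = 13.8620; exercise value = 0.0000 ≤ continuation, so V_0 = 13.8620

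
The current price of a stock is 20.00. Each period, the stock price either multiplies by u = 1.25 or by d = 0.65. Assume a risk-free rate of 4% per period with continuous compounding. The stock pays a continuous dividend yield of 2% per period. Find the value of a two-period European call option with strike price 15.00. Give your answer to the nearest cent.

Per-period risk-free factor R = e^0.04 = 1.0408; dividend-adjusted growth = e^(0.04−0.02) = 1.0202.
Risk-neutral probability p = (1.0202 − 0.65)/(1.25 − 0.65) = 0.3702/0.6000 = 0.6170
Terminal stock prices: S_uu = 31.25, S_ud = 16.25, S_dd = 8.45
Terminal payoffs (S − K): max(16.25, 0) = 16.25, max(1.25, 0) = 1.25, max(-6.55, 0) = 0
Node u (S = 25): V_u = e^(−0.04)·[0.6170·16.2500 + 0.3830·1.2500] = 10.0931
Node d (S = 13): V_d = e^(−0.04)·[0.6170·1.2500 + 0.3830·0.0000] = 0.7410
Node 0 (S = 20): V_0 = e^(−0.04)·[0.6170·10.0931 + 0.3830·0.7410] = 6.2560

6.26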